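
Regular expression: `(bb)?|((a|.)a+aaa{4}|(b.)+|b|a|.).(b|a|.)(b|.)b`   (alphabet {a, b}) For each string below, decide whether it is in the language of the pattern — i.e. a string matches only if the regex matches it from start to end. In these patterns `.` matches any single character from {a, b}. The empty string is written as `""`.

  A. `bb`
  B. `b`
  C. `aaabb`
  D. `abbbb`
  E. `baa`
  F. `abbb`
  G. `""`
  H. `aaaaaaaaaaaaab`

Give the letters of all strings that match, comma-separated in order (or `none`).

A, C, D, G, H

A → match
B → no match
C → match
D → match
E → no match
F → no match
G → match
H → match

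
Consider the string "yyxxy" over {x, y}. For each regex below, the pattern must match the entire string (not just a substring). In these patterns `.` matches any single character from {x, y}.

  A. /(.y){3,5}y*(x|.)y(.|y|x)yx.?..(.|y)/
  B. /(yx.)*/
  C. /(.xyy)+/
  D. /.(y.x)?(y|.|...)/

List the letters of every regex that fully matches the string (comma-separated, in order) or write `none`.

D

A → no match
B → no match
C → no match — must end with "xyy"
D → match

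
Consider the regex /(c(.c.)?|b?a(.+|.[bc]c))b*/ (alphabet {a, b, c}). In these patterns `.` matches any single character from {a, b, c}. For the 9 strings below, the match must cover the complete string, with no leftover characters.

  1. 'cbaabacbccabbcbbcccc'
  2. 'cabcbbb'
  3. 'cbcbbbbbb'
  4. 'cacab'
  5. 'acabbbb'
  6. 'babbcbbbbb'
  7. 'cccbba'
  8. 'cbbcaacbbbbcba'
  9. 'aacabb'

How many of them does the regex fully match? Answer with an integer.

1 → no match
2 → no match
3 → match
4 → match
5 → match
6 → match
7 → no match
8 → no match
9 → match
Total matched: 5

5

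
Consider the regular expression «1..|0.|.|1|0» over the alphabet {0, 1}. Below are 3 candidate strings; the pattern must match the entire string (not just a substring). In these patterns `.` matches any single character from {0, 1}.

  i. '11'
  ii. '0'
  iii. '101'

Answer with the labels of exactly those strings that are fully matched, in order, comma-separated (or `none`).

ii, iii

i → no match
ii → match
iii → match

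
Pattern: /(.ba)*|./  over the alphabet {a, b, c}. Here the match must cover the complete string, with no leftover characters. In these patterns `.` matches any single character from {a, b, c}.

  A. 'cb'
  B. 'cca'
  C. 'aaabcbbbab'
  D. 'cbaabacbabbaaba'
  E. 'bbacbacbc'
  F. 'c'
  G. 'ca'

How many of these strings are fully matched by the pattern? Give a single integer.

2

A → no match
B → no match
C → no match
D → match
E → no match
F → match
G → no match
Total matched: 2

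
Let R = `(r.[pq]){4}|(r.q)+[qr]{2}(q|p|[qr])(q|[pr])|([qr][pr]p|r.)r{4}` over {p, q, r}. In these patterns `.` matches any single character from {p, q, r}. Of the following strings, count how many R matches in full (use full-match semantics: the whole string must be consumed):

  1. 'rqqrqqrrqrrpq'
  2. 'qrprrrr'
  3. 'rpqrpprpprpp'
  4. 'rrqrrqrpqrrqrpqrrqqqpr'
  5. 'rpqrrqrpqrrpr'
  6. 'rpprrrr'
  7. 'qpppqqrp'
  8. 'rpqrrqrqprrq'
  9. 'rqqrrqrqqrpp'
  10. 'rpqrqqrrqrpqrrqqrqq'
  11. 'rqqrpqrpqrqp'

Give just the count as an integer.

1 → match
2 → match
3 → match
4 → match
5 → match
6 → match
7 → no match
8 → match
9 → match
10 → match
11 → match
Total matched: 10

10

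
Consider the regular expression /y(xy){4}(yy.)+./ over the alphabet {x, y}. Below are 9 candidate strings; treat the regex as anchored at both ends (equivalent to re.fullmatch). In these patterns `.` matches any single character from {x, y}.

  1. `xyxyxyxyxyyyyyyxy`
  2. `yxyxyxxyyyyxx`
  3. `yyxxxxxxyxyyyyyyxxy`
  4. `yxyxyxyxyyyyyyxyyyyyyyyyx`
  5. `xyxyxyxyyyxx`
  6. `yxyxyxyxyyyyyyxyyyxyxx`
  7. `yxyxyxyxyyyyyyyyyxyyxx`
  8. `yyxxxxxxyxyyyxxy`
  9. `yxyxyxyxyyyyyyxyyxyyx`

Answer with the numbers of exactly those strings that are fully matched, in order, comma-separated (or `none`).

4, 7

1 → no match — must start with `yxy`
2 → no match
3 → no match — must start with `yxy`
4 → match
5 → no match — must start with `yxy`
6 → no match
7 → match
8 → no match — must start with `yxy`
9 → no match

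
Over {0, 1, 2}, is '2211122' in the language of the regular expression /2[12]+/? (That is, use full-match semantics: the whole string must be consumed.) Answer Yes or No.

Yes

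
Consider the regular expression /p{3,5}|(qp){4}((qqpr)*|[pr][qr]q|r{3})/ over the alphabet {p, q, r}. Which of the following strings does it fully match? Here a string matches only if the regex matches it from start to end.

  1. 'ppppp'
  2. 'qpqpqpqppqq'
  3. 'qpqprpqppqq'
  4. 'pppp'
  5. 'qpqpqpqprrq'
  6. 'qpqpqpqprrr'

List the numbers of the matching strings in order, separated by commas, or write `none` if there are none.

1, 2, 4, 5, 6

1 → match
2 → match
3 → no match
4 → match
5 → match
6 → match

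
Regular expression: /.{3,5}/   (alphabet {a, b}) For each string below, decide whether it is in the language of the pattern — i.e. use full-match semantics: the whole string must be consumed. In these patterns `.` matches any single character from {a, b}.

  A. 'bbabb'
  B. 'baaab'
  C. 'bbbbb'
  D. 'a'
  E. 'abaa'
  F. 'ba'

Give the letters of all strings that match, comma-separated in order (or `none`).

A. 'bbabb' → match
B. 'baaab' → match
C. 'bbbbb' → match
D. 'a' → no match
E. 'abaa' → match
F. 'ba' → no match

A, B, C, E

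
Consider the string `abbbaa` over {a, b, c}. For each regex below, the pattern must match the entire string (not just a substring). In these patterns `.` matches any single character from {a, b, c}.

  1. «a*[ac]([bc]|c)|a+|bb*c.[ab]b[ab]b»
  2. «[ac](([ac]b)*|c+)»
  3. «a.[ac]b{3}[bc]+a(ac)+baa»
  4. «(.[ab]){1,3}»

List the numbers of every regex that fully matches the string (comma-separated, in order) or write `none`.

4

1 → no match
2 → no match
3 → no match — must end with `acbaa`
4 → match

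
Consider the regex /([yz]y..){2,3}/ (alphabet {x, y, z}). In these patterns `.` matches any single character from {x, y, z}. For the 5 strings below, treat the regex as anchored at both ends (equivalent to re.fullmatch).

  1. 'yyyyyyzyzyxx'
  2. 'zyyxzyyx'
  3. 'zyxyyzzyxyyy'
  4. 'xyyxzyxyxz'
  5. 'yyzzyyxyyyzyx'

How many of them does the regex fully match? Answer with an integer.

1. 'yyyyyyzyzyxx' → match
2. 'zyyxzyyx' → match
3. 'zyxyyzzyxyyy' → no match
4. 'xyyxzyxyxz' → no match
5 → no match
Total matched: 2

2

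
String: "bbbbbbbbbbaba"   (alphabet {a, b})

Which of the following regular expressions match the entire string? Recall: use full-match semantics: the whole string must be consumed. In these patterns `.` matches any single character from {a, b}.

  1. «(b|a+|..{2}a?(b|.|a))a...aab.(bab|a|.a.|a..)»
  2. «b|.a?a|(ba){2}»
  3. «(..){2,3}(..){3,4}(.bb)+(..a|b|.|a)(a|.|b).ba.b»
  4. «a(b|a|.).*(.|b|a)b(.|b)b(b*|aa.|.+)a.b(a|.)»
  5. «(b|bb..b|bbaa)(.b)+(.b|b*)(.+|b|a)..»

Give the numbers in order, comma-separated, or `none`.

5

1 → no match
2 → no match
3 → no match — must end with "b"
4 → no match — must start with "a"
5 → match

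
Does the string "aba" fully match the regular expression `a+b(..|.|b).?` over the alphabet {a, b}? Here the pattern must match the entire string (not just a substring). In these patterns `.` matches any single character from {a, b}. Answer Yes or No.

Yes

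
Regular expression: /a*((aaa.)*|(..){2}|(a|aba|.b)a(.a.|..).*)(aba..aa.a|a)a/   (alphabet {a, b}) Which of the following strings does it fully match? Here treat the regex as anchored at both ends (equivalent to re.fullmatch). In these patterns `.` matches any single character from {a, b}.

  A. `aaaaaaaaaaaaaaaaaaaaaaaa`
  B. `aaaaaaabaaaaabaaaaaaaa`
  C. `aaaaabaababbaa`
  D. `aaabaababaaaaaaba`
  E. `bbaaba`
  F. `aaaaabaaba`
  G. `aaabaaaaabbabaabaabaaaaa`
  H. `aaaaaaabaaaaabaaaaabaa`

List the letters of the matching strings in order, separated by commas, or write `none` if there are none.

A → match
B → match
C → match
D → no match — must end with `aa`
E. `bbaaba` → no match — must end with `aa`
F. `aaaaabaaba` → no match — must end with `aa`
G → match
H → match

A, B, C, G, H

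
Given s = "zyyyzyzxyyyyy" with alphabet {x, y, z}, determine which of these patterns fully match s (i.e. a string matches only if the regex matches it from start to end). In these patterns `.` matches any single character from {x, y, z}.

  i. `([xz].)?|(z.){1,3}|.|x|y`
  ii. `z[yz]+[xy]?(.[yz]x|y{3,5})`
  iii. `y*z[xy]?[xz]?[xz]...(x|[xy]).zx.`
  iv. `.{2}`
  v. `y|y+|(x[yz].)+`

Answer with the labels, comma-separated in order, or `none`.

i → no match
ii → match
iii → no match
iv → no match
v → no match

ii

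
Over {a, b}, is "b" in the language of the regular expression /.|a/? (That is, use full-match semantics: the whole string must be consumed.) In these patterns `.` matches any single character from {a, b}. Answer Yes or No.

Yes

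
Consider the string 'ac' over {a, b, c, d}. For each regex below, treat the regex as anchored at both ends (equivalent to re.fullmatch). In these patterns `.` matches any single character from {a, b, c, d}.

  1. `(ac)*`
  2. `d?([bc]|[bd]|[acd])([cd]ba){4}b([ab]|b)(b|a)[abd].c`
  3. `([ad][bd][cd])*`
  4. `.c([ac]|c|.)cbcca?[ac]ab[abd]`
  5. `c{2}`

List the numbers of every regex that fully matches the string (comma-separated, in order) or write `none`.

1 → match
2 → no match
3 → no match
4 → no match
5 → no match — must start with 'c'

1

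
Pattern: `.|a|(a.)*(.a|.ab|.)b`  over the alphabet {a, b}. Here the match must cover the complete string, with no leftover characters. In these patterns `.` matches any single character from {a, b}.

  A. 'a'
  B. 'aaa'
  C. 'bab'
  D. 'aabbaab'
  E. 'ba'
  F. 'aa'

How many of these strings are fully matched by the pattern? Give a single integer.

2

A → match
B → no match
C → match
D → no match
E → no match
F → no match
Total matched: 2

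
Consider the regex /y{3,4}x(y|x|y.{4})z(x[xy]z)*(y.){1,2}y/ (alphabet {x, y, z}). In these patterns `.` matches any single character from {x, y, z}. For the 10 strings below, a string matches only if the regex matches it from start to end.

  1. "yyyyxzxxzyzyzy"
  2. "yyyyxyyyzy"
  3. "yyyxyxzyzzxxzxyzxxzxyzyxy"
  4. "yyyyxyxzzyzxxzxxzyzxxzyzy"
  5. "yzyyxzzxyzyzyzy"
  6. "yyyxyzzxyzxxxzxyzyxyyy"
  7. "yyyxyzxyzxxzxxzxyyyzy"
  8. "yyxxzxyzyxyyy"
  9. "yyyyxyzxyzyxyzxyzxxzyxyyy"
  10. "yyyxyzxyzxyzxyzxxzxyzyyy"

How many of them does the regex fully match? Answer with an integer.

2

1 → no match
2 → no match
3 → match
4 → no match
5 → no match
6 → no match
7 → no match
8 → no match
9 → no match
10 → match
Total matched: 2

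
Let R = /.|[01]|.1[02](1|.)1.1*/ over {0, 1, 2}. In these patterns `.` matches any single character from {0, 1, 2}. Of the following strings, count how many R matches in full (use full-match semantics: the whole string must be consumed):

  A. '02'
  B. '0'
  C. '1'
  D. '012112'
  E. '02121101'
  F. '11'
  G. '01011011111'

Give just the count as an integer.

A → no match
B → match
C → match
D → match
E → no match
F → no match
G → match
Total matched: 4

4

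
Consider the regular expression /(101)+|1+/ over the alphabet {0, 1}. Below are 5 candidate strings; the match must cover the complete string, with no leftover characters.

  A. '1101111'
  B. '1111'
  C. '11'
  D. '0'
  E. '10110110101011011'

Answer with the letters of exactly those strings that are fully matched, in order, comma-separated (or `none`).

B, C

A → no match
B → match
C → match
D → no match
E → no match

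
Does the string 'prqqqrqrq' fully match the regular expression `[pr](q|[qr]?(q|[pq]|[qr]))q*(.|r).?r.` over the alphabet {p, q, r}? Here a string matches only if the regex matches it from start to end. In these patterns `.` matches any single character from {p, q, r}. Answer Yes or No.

Yes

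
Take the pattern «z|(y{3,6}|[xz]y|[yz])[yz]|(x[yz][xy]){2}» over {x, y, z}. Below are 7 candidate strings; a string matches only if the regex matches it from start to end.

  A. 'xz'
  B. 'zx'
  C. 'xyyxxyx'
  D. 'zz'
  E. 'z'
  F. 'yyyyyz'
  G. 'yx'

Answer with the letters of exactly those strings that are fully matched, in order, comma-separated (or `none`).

A. 'xz' → no match
B. 'zx' → no match
C. 'xyyxxyx' → no match
D. 'zz' → match
E. 'z' → match
F. 'yyyyyz' → match
G. 'yx' → no match

D, E, F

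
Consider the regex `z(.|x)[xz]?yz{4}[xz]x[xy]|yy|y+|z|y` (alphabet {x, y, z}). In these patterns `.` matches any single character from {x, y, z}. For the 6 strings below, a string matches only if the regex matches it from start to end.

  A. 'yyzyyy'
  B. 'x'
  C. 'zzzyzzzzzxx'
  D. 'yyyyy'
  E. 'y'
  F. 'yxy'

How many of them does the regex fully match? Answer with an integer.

A → no match
B → no match
C → match
D → match
E → match
F → no match
Total matched: 3

3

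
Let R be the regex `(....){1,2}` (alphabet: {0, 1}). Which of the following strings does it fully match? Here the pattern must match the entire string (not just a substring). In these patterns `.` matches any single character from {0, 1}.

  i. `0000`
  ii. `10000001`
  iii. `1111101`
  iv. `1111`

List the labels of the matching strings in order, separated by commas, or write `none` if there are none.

i, ii, iv

i → match
ii → match
iii → no match
iv → match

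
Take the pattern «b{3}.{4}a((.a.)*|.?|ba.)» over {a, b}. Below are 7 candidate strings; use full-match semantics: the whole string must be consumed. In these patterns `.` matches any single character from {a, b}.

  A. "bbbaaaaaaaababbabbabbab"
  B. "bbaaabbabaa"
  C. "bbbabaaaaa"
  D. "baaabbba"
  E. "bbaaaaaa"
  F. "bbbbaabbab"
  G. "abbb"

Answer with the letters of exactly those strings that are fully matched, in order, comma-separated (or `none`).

A → match
B → no match
C → no match
D → no match
E → no match
F → no match
G → no match — must start with "b"

A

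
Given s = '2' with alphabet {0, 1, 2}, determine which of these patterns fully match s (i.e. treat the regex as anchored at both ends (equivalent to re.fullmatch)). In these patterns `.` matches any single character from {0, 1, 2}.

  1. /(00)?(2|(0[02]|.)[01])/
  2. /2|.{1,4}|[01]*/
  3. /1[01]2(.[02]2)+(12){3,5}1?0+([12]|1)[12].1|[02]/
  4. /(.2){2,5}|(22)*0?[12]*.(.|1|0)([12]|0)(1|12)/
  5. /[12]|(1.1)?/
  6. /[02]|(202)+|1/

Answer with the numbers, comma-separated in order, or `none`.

1, 2, 3, 5, 6

1 → match
2 → match
3 → match
4 → no match
5 → match
6 → match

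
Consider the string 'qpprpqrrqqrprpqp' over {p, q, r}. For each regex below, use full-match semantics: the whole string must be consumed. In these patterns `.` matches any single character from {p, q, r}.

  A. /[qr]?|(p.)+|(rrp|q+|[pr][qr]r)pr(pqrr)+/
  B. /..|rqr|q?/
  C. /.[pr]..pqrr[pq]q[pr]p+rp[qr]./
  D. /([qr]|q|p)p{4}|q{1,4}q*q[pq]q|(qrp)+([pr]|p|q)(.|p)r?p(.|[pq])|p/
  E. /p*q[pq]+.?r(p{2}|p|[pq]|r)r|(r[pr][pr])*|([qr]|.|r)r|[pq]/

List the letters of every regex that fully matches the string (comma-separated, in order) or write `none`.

A → no match
B → no match
C → match
D → no match
E → no match

C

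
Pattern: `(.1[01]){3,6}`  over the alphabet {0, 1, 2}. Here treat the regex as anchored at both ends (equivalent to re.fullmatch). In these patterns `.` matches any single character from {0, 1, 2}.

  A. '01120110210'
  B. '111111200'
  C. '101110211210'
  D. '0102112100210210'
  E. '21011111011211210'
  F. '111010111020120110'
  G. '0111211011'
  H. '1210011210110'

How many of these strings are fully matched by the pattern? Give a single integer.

A → no match
B → no match
C → no match
D → no match
E → no match
F → no match
G → no match
H → no match
Total matched: 0

0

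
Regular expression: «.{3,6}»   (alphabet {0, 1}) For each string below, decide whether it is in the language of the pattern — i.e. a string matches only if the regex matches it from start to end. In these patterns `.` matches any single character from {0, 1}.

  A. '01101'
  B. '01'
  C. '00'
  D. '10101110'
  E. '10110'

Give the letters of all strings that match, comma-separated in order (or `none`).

A. '01101' → match
B. '01' → no match
C. '00' → no match
D. '10101110' → no match
E. '10110' → match

A, E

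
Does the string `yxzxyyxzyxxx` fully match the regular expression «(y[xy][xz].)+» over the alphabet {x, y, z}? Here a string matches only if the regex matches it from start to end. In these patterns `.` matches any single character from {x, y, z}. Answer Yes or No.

Yes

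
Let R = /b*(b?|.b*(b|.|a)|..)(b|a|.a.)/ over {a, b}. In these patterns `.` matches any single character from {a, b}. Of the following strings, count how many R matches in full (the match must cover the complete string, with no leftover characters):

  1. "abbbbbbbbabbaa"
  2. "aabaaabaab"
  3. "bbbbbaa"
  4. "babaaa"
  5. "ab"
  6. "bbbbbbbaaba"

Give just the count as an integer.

1 → no match
2 → no match
3 → match
4 → match
5 → no match
6 → no match
Total matched: 2

2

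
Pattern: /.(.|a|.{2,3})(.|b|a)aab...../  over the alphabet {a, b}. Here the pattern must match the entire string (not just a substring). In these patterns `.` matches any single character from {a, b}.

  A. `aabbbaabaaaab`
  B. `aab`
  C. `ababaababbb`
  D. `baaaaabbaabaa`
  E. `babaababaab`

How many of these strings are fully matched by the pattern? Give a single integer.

2

A → match
B → no match
C → no match
D → no match
E → match
Total matched: 2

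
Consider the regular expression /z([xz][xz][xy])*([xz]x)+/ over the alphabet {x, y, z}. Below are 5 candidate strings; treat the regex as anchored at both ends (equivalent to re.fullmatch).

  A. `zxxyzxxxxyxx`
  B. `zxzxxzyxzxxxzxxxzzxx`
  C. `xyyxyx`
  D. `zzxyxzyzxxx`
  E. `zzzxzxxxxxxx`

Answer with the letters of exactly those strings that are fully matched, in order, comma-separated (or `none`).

A → match
B → no match
C → no match — must start with `z`
D → match
E → match

A, D, E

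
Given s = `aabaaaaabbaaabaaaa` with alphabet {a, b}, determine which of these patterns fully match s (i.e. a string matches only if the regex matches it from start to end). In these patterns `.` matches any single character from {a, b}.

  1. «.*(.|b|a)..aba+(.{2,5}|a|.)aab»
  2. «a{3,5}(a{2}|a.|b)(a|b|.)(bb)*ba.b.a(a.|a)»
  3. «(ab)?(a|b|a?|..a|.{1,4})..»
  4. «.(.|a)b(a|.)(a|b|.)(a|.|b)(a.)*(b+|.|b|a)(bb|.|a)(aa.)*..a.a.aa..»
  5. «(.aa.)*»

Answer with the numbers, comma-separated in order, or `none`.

1 → no match — must end with `aab`
2 → no match
3 → no match
4 → match
5 → no match

4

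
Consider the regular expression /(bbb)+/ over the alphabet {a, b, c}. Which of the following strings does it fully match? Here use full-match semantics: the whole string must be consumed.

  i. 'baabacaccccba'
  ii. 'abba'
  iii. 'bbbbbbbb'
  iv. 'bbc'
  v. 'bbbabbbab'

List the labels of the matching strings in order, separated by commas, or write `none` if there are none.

i → no match — must start with 'bbb'
ii → no match — must start with 'bbb'
iii → no match
iv → no match — must start with 'bbb'
v → no match — must end with 'bbb'

none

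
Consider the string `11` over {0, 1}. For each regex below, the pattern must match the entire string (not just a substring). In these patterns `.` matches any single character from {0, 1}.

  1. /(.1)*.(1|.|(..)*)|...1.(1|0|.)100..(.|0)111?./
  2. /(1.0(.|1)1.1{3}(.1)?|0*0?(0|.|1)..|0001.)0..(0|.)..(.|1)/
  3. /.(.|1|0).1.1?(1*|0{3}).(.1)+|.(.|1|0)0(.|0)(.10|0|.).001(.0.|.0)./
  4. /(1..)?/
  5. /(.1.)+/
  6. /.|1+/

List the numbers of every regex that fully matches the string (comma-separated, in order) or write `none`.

1 → match
2 → no match
3 → no match
4 → no match
5 → no match
6 → match

1, 6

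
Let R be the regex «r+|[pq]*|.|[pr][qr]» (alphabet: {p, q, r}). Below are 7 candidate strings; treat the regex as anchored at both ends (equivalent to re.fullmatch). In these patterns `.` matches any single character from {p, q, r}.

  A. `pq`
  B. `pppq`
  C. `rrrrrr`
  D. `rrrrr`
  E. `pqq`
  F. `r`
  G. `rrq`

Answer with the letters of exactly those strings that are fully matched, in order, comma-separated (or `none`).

A, B, C, D, E, F

A → match
B → match
C → match
D → match
E → match
F → match
G → no match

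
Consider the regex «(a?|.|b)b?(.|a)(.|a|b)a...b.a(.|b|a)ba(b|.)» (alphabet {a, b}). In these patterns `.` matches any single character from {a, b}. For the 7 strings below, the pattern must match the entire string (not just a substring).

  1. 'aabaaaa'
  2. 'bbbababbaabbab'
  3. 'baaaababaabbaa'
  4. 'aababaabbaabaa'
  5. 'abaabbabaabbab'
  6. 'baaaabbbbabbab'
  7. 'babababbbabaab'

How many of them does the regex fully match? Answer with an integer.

1 → no match
2 → match
3 → match
4 → match
5 → match
6 → match
7 → no match
Total matched: 5

5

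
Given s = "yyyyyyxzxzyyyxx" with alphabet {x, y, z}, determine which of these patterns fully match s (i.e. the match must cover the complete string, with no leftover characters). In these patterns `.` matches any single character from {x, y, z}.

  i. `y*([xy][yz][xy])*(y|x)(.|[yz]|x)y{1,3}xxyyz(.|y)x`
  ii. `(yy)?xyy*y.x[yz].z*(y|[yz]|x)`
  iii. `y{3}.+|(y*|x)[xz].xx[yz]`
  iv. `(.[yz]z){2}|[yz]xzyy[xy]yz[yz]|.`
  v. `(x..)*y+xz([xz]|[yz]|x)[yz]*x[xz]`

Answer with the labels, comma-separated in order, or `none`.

i → no match
ii → no match
iii → match
iv → no match
v → match

iii, v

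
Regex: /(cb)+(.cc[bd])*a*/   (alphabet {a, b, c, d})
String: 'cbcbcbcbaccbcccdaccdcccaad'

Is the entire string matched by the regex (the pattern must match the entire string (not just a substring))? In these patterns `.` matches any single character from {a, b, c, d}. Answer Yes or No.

No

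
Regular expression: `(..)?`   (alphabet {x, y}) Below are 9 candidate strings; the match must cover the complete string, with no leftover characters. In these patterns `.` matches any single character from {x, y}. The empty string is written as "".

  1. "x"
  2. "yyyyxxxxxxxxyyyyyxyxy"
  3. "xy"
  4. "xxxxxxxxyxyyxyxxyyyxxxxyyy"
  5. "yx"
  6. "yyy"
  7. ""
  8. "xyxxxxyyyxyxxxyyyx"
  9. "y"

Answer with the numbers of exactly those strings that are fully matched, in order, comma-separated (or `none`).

3, 5, 7

1 → no match
2 → no match
3 → match
4 → no match
5 → match
6 → no match
7 → match
8 → no match
9 → no match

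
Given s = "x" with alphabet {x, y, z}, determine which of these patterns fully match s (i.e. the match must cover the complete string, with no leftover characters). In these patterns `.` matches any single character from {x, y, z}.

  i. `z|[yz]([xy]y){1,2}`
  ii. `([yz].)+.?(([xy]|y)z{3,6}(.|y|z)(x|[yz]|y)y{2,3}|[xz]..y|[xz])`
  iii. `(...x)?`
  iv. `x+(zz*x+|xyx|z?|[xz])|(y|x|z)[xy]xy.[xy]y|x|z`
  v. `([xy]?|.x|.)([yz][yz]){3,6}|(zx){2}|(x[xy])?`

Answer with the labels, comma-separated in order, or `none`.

i → no match
ii → no match
iii → no match
iv → match
v → no match

iv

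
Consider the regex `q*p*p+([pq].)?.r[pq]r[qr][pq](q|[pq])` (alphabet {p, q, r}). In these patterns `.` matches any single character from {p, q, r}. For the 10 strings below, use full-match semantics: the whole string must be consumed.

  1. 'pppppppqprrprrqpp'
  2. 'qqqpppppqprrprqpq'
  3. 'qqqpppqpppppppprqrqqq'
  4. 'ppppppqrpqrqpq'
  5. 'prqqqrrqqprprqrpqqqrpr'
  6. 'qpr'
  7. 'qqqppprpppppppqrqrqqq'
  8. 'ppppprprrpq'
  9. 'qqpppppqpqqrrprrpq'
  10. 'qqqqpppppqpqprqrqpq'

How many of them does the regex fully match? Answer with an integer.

1 → no match
2 → match
3 → no match
4 → no match
5 → no match
6 → no match
7 → no match
8 → match
9 → no match
10 → no match
Total matched: 2

2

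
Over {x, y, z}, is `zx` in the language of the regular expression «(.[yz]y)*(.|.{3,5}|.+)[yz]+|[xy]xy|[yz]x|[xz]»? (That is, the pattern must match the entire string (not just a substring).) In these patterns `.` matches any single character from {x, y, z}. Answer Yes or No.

Yes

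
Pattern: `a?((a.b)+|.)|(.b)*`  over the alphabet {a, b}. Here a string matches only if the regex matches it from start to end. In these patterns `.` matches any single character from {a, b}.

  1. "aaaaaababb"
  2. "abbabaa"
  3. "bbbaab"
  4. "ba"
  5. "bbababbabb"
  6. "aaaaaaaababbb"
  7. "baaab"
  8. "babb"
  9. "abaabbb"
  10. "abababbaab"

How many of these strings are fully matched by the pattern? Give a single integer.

0

1 → no match
2 → no match
3 → no match
4 → no match
5 → no match
6 → no match
7 → no match
8 → no match
9 → no match
10 → no match
Total matched: 0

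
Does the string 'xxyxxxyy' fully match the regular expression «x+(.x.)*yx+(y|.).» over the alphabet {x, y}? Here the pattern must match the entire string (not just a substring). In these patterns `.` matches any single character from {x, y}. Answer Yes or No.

Yes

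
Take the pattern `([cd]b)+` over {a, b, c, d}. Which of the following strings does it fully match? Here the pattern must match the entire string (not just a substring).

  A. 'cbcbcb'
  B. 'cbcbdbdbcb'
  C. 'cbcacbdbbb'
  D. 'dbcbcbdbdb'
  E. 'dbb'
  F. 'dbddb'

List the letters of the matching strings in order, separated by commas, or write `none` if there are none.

A, B, D

A → match
B → match
C → no match
D → match
E → no match
F → no match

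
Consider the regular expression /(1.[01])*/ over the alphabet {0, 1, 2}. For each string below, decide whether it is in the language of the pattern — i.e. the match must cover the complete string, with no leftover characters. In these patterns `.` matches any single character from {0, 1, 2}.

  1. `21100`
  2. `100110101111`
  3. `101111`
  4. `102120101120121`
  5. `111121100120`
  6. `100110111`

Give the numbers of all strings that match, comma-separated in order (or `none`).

2, 3, 5, 6

1 → no match
2 → match
3 → match
4 → no match
5 → match
6 → match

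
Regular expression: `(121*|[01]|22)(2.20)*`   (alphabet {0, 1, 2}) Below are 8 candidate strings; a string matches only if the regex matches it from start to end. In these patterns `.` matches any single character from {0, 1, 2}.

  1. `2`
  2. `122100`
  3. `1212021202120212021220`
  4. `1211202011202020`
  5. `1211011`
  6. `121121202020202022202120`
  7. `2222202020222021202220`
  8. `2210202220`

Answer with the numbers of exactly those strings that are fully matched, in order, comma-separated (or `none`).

1. `2` → no match
2. `122100` → no match
3 → no match
4 → no match
5. `1211011` → no match
6 → match
7 → match
8. `2210202220` → no match

6, 7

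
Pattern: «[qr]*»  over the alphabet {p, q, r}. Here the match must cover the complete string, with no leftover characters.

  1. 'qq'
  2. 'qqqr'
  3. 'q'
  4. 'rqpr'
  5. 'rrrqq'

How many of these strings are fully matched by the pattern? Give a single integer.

1 → match
2 → match
3 → match
4 → no match
5 → match
Total matched: 4

4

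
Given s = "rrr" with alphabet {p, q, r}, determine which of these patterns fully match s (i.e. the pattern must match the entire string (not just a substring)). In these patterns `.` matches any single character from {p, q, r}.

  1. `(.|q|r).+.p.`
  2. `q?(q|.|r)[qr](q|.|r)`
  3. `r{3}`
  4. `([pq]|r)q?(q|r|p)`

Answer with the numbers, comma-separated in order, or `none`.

2, 3

1 → no match
2 → match
3 → match
4 → no match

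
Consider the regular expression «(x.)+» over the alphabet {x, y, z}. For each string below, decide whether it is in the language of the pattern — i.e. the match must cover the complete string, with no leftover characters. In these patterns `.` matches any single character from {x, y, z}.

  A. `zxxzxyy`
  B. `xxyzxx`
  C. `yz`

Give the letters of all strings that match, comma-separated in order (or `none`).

A → no match — must start with `x`
B → no match
C → no match — must start with `x`

none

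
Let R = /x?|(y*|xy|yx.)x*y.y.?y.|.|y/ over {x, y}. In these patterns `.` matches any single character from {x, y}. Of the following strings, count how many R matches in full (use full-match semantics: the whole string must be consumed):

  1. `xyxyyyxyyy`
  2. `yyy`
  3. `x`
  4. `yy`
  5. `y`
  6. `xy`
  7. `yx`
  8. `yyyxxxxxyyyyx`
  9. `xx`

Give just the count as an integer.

1. `xyxyyyxyyy` → no match
2. `yyy` → no match
3. `x` → match
4. `yy` → no match
5. `y` → match
6. `xy` → no match
7. `yx` → no match
8 → match
9. `xx` → no match
Total matched: 3

3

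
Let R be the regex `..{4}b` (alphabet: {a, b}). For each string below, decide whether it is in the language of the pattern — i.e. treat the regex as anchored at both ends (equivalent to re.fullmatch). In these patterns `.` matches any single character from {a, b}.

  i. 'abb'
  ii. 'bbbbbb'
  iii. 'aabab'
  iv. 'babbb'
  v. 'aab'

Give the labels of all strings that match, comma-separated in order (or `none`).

i → no match
ii → match
iii → no match
iv → no match
v → no match

ii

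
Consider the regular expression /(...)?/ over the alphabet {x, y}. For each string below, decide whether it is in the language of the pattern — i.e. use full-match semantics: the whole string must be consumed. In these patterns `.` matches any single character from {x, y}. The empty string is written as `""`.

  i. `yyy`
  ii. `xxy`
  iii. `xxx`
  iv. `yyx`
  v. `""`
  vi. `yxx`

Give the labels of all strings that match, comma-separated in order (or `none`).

i, ii, iii, iv, v, vi

i → match
ii → match
iii → match
iv → match
v → match
vi → match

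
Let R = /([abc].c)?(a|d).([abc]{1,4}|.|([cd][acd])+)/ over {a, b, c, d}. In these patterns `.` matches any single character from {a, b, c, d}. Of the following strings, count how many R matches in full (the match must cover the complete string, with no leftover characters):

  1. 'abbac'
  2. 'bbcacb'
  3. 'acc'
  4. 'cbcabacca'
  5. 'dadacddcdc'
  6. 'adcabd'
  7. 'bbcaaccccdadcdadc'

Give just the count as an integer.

1 → match
2 → match
3 → match
4 → match
5 → match
6 → match
7 → match
Total matched: 7

7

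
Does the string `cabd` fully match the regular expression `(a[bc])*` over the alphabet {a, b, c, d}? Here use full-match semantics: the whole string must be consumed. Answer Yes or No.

No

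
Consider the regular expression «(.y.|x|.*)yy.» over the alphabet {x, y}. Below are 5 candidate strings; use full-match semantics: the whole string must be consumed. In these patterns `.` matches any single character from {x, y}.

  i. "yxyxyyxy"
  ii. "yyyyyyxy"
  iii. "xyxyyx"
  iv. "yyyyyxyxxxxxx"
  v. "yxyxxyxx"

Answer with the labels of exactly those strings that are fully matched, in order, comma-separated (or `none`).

iii

i → no match
ii → no match
iii → match
iv → no match
v → no match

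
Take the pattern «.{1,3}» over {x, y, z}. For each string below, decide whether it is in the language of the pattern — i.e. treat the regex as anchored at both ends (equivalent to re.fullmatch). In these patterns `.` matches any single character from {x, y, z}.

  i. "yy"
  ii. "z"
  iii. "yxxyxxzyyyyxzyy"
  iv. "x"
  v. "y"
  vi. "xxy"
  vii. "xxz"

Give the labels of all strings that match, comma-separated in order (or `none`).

i → match
ii → match
iii → no match
iv → match
v → match
vi → match
vii → match

i, ii, iv, v, vi, vii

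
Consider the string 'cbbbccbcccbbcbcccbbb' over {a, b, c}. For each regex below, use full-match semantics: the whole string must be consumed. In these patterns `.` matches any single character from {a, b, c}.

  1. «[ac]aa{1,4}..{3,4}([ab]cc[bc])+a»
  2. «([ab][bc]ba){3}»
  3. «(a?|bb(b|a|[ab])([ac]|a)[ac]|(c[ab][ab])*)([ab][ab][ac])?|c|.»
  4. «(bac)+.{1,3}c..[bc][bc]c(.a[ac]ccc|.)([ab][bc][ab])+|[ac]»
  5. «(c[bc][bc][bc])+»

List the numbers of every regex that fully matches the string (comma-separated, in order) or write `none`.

5

1 → no match — must end with 'a'
2 → no match — must end with 'ba'
3 → no match
4 → no match
5 → match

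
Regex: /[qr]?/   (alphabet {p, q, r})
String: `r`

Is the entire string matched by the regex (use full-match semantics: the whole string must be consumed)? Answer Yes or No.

Yes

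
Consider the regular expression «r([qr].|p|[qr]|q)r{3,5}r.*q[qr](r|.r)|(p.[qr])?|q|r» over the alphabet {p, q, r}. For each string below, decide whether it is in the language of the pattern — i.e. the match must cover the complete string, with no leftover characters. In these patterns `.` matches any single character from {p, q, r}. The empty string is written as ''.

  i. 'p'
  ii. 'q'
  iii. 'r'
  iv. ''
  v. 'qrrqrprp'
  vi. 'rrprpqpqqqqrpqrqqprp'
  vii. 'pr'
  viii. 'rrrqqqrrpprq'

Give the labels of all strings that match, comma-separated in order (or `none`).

i → no match
ii → match
iii → match
iv → match
v → no match
vi → no match
vii → no match
viii → no match

ii, iii, iv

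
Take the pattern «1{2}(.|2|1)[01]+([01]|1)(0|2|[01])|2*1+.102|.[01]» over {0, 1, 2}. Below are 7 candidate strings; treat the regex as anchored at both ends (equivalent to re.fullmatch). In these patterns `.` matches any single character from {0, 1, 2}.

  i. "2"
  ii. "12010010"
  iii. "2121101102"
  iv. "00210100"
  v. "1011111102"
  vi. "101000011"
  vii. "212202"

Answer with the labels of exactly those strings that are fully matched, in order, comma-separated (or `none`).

none

i → no match
ii → no match
iii → no match
iv → no match
v → no match
vi → no match
vii → no match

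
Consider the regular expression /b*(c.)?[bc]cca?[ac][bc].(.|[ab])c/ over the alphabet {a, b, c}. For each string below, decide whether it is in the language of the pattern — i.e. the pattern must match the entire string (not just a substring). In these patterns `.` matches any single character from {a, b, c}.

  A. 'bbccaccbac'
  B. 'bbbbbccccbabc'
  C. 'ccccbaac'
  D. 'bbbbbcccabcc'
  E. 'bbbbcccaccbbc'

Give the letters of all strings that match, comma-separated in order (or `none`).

A. 'bbccaccbac' → match
B → match
C. 'ccccbaac' → match
D. 'bbbbbcccabcc' → no match
E → match

A, B, C, E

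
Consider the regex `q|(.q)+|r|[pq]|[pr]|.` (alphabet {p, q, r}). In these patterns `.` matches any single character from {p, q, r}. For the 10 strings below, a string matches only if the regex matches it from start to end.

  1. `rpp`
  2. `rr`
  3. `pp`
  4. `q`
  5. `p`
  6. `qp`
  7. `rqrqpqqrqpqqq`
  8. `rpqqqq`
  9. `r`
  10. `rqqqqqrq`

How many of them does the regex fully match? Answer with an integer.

4

1 → no match
2 → no match
3 → no match
4 → match
5 → match
6 → no match
7 → no match
8 → no match
9 → match
10 → match
Total matched: 4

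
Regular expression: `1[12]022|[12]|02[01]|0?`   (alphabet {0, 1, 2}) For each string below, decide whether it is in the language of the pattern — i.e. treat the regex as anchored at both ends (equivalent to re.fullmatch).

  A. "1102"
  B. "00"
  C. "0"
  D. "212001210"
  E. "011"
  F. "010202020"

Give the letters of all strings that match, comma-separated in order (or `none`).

A → no match
B → no match
C → match
D → no match
E → no match
F → no match

C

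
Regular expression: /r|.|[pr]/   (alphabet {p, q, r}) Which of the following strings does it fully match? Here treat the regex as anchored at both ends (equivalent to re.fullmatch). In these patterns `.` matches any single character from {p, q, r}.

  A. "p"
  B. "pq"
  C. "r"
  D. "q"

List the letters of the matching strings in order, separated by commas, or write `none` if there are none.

A → match
B → no match
C → match
D → match

A, C, D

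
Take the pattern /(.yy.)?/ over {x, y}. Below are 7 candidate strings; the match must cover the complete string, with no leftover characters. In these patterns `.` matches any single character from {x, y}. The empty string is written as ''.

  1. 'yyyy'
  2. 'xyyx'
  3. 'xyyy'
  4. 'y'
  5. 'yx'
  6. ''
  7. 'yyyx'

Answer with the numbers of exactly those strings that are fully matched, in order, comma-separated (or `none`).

1 → match
2 → match
3 → match
4 → no match
5 → no match
6 → match
7 → match

1, 2, 3, 6, 7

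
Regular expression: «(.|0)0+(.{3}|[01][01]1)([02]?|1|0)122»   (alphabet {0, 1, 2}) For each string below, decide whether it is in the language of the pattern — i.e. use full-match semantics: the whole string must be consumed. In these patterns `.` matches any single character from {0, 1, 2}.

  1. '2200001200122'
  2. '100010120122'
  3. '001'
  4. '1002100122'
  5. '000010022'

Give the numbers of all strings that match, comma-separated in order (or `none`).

1 → no match
2. '100010120122' → no match
3. '001' → no match — must end with '122'
4. '1002100122' → match
5. '000010022' → no match — must end with '122'

4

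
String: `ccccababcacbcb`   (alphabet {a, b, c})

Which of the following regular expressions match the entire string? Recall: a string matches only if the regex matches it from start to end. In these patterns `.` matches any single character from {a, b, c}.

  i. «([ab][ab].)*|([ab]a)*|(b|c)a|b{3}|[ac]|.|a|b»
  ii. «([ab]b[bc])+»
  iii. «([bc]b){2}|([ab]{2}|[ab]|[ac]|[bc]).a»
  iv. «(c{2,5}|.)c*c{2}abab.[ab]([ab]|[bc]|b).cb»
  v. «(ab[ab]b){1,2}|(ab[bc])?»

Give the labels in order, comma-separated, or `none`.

i → no match
ii → no match
iii → no match
iv → match
v → no match

iv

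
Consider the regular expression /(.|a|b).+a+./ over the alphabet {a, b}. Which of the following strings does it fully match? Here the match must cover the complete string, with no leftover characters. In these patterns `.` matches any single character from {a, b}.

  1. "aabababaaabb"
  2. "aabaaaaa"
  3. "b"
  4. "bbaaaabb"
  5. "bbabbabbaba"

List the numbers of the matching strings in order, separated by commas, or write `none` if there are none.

2

1. "aabababaaabb" → no match
2. "aabaaaaa" → match
3. "b" → no match
4. "bbaaaabb" → no match
5. "bbabbabbaba" → no match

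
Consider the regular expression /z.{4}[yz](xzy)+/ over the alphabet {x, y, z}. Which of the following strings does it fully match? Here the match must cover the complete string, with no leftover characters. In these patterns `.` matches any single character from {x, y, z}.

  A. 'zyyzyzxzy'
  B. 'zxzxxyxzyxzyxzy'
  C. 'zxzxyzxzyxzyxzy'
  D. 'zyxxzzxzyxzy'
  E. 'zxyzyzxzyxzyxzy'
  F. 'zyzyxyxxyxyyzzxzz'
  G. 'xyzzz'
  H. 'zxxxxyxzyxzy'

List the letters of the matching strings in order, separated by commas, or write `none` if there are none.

A → match
B → match
C → match
D → match
E → match
F → no match — must end with 'xzy'
G → no match — must start with 'z'
H → match

A, B, C, D, E, H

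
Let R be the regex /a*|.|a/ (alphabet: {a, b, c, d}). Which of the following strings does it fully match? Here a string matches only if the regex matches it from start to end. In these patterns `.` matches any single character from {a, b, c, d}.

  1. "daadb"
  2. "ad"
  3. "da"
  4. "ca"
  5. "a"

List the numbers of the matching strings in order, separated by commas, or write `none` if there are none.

5

1 → no match
2 → no match
3 → no match
4 → no match
5 → match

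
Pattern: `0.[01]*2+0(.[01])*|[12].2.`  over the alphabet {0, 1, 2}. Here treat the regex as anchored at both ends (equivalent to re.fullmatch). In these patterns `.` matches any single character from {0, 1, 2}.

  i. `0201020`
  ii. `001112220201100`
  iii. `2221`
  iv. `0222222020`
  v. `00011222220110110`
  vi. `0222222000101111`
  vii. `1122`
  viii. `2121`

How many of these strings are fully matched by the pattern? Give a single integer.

8

i → match
ii → match
iii → match
iv → match
v → match
vi → match
vii → match
viii → match
Total matched: 8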